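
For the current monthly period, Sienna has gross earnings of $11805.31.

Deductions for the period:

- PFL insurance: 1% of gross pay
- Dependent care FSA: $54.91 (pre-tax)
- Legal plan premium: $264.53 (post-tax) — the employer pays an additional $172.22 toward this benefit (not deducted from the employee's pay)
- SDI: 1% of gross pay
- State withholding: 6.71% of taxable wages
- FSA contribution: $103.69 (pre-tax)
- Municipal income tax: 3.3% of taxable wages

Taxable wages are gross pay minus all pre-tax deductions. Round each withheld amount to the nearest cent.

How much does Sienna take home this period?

FSA contribution: $103.69
Dependent care FSA: $54.91
Pre-tax total = $103.69 + $54.91 = $158.60
Taxable wages = $11805.31 − $158.60 = $11646.71
Municipal income tax: $11646.71 × 0.033 = $384.34
State withholding: $11646.71 × 0.0671 = $781.49
PFL insurance: $11805.31 × 0.01 = $118.05
SDI: $11805.31 × 0.01 = $118.05
Legal plan premium: $264.53
(Employer's $172.22 toward legal plan premium is not withheld from the employee.)
Total deductions = $103.69 + $54.91 + $384.34 + $781.49 + $118.05 + $118.05 + $264.53 = $1825.06
Net pay = $11805.31 − $1825.06 = $9980.25

$9980.25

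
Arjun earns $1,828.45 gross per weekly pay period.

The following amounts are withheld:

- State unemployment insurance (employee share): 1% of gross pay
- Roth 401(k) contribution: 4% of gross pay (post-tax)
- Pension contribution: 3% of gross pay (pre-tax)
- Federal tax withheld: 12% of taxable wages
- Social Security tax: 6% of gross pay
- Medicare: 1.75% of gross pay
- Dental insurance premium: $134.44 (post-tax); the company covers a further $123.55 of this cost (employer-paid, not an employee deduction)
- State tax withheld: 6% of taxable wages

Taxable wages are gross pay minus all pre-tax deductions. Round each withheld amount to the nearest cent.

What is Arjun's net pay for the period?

Pension contribution: $1,828.45 × 0.03 = $54.85
Taxable wages = $1,828.45 − $54.85 = $1,773.60
Federal tax withheld: $1,773.60 × 0.12 = $212.83
State tax withheld: $1,773.60 × 0.06 = $106.42
Social Security tax: $1,828.45 × 0.06 = $109.71
State unemployment insurance (employee share): $1,828.45 × 0.01 = $18.28
Medicare: $1,828.45 × 0.0175 = $32.00
Roth 401(k) contribution: $1,828.45 × 0.04 = $73.14
Dental insurance premium: $134.44
(Employer's $123.55 toward dental insurance premium is not withheld from the employee.)
Total deductions = $54.85 + $212.83 + $106.42 + $109.71 + $18.28 + $32.00 + $73.14 + $134.44 = $741.67
Net pay = $1,828.45 − $741.67 = $1,086.78

$1,086.78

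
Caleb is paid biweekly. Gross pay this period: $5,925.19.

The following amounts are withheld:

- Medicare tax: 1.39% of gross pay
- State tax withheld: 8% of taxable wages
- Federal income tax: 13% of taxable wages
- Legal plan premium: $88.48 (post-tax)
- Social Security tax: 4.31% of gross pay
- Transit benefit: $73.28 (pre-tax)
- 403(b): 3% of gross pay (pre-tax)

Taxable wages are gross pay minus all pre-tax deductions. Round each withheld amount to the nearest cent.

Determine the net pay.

403(b): $5,925.19 × 0.03 = $177.76
Transit benefit: $73.28
Pre-tax total = $177.76 + $73.28 = $251.04
Taxable wages = $5,925.19 − $251.04 = $5,674.15
Federal income tax: $5,674.15 × 0.13 = $737.64
State tax withheld: $5,674.15 × 0.08 = $453.93
Medicare tax: $5,925.19 × 0.0139 = $82.36
Social Security tax: $5,925.19 × 0.0431 = $255.38
Legal plan premium: $88.48
Total deductions = $177.76 + $73.28 + $737.64 + $453.93 + $82.36 + $255.38 + $88.48 = $1,868.83
Net pay = $5,925.19 − $1,868.83 = $4,056.36

$4,056.36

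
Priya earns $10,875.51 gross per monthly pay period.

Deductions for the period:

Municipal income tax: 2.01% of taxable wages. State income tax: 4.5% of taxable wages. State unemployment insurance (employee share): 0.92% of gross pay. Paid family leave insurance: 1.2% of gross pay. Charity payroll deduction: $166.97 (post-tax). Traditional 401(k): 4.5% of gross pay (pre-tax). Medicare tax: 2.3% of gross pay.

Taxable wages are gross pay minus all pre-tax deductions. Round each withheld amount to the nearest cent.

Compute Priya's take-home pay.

$9,062.31

Traditional 401(k): $10,875.51 × 0.045 = $489.40
Taxable wages = $10,875.51 − $489.40 = $10,386.11
Municipal income tax: $10,386.11 × 0.0201 = $208.76
State income tax: $10,386.11 × 0.045 = $467.37
Medicare tax: $10,875.51 × 0.023 = $250.14
State unemployment insurance (employee share): $10,875.51 × 0.0092 = $100.05
Paid family leave insurance: $10,875.51 × 0.012 = $130.51
Charity payroll deduction: $166.97
Total deductions = $489.40 + $208.76 + $467.37 + $250.14 + $100.05 + $130.51 + $166.97 = $1,813.20
Net pay = $10,875.51 − $1,813.20 = $9,062.31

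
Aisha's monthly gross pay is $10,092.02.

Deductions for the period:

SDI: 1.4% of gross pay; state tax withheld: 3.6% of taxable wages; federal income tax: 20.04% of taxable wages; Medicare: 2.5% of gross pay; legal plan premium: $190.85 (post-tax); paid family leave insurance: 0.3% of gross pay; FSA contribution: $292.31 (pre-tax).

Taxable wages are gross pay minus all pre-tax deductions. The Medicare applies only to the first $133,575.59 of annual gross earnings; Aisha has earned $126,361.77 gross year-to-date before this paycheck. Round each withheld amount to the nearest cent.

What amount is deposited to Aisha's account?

FSA contribution: $292.31
Taxable wages = $10,092.02 − $292.31 = $9,799.71
Federal income tax: $9,799.71 × 0.2004 = $1,963.86
State tax withheld: $9,799.71 × 0.036 = $352.79
SDI: $10,092.02 × 0.014 = $141.29
Paid family leave insurance: $10,092.02 × 0.003 = $30.28
Medicare: only $133,575.59 − $126,361.77 = $7,213.82 of this check is subject → $7,213.82 × 0.025 = $180.35
Legal plan premium: $190.85
Total deductions = $292.31 + $1,963.86 + $352.79 + $141.29 + $30.28 + $180.35 + $190.85 = $3,151.73
Net pay = $10,092.02 − $3,151.73 = $6,940.29

$6,940.29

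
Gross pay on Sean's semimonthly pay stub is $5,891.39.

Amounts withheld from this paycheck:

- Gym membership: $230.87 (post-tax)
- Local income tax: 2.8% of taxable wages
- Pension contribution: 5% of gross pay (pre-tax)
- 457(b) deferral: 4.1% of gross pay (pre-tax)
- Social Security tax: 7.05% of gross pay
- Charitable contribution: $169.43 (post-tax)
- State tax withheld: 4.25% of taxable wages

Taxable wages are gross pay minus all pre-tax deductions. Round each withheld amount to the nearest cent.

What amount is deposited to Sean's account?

$4,162.08

457(b) deferral: $5,891.39 × 0.041 = $241.55
Pension contribution: $5,891.39 × 0.05 = $294.57
Pre-tax total = $241.55 + $294.57 = $536.12
Taxable wages = $5,891.39 − $536.12 = $5,355.27
State tax withheld: $5,355.27 × 0.0425 = $227.60
Local income tax: $5,355.27 × 0.028 = $149.95
Social Security tax: $5,891.39 × 0.0705 = $415.34
Charitable contribution: $169.43
Gym membership: $230.87
Total deductions = $241.55 + $294.57 + $227.60 + $149.95 + $415.34 + $169.43 + $230.87 = $1,729.31
Net pay = $5,891.39 − $1,729.31 = $4,162.08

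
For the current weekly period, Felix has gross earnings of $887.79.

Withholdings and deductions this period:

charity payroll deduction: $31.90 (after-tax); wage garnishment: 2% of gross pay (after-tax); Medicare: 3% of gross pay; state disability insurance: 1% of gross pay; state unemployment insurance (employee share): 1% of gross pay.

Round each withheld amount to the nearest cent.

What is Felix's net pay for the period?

$793.74

Medicare: $887.79 × 0.03 = $26.63
State unemployment insurance (employee share): $887.79 × 0.01 = $8.88
State disability insurance: $887.79 × 0.01 = $8.88
Wage garnishment: $887.79 × 0.02 = $17.76
Charity payroll deduction: $31.90
Total deductions = $26.63 + $8.88 + $8.88 + $17.76 + $31.90 = $94.05
Net pay = $887.79 − $94.05 = $793.74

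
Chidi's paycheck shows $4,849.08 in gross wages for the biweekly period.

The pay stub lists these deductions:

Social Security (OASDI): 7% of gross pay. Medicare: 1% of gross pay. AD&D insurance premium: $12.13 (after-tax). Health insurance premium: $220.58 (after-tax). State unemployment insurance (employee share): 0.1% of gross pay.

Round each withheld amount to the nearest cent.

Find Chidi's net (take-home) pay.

$4,223.59

Social Security (OASDI): $4,849.08 × 0.07 = $339.44
Medicare: $4,849.08 × 0.01 = $48.49
State unemployment insurance (employee share): $4,849.08 × 0.001 = $4.85
Health insurance premium: $220.58
AD&D insurance premium: $12.13
Total deductions = $339.44 + $48.49 + $4.85 + $220.58 + $12.13 = $625.49
Net pay = $4,849.08 − $625.49 = $4,223.59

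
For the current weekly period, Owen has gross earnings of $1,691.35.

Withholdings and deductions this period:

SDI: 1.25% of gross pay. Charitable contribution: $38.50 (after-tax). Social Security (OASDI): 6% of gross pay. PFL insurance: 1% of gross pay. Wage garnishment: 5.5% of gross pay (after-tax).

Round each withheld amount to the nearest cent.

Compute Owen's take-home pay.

PFL insurance: $1,691.35 × 0.01 = $16.91
SDI: $1,691.35 × 0.0125 = $21.14
Social Security (OASDI): $1,691.35 × 0.06 = $101.48
Charitable contribution: $38.50
Wage garnishment: $1,691.35 × 0.055 = $93.02
Total deductions = $16.91 + $21.14 + $101.48 + $38.50 + $93.02 = $271.05
Net pay = $1,691.35 − $271.05 = $1,420.30

$1,420.30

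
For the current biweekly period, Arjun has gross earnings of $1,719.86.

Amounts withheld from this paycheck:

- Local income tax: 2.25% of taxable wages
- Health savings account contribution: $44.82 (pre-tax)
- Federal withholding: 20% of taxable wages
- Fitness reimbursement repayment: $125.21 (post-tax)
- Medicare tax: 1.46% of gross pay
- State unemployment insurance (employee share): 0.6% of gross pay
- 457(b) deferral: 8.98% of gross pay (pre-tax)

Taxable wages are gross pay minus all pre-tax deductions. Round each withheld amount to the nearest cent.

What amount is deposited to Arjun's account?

457(b) deferral: $1,719.86 × 0.0898 = $154.44
Health savings account contribution: $44.82
Pre-tax total = $154.44 + $44.82 = $199.26
Taxable wages = $1,719.86 − $199.26 = $1,520.60
Local income tax: $1,520.60 × 0.0225 = $34.21
Federal withholding: $1,520.60 × 0.2 = $304.12
Medicare tax: $1,719.86 × 0.0146 = $25.11
State unemployment insurance (employee share): $1,719.86 × 0.006 = $10.32
Fitness reimbursement repayment: $125.21
Total deductions = $154.44 + $44.82 + $34.21 + $304.12 + $25.11 + $10.32 + $125.21 = $698.23
Net pay = $1,719.86 − $698.23 = $1,021.63

$1,021.63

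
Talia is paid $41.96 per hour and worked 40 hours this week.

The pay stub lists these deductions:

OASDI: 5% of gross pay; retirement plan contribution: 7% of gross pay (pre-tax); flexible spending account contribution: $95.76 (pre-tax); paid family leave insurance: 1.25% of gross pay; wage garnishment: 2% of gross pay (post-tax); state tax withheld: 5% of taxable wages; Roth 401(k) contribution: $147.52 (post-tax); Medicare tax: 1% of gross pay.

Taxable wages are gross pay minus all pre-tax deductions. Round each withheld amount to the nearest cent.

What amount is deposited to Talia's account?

Gross pay: 40 × $41.96 = $1678.40
Retirement plan contribution: $1678.40 × 0.07 = $117.49
Flexible spending account contribution: $95.76
Pre-tax total = $117.49 + $95.76 = $213.25
Taxable wages = $1678.40 − $213.25 = $1465.15
State tax withheld: $1465.15 × 0.05 = $73.26
Medicare tax: $1678.40 × 0.01 = $16.78
Paid family leave insurance: $1678.40 × 0.0125 = $20.98
OASDI: $1678.40 × 0.05 = $83.92
Wage garnishment: $1678.40 × 0.02 = $33.57
Roth 401(k) contribution: $147.52
Total deductions = $117.49 + $95.76 + $73.26 + $16.78 + $20.98 + $83.92 + $33.57 + $147.52 = $589.28
Net pay = $1678.40 − $589.28 = $1089.12

$1089.12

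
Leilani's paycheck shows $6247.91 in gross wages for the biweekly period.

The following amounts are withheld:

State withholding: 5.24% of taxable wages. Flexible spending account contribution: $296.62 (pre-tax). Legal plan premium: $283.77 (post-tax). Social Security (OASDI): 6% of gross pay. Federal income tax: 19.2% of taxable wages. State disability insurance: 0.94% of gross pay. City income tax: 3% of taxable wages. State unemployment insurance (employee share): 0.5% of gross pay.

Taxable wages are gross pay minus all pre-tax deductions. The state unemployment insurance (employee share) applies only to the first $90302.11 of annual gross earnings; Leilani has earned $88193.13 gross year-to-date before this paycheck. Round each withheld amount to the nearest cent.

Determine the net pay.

$3590.34

Flexible spending account contribution: $296.62
Taxable wages = $6247.91 − $296.62 = $5951.29
City income tax: $5951.29 × 0.03 = $178.54
Federal income tax: $5951.29 × 0.192 = $1142.65
State withholding: $5951.29 × 0.0524 = $311.85
Social Security (OASDI): $6247.91 × 0.06 = $374.87
State unemployment insurance (employee share): only $90302.11 − $88193.13 = $2108.98 of this check is subject → $2108.98 × 0.005 = $10.54
State disability insurance: $6247.91 × 0.0094 = $58.73
Legal plan premium: $283.77
Total deductions = $296.62 + $178.54 + $1142.65 + $311.85 + $374.87 + $10.54 + $58.73 + $283.77 = $2657.57
Net pay = $6247.91 − $2657.57 = $3590.34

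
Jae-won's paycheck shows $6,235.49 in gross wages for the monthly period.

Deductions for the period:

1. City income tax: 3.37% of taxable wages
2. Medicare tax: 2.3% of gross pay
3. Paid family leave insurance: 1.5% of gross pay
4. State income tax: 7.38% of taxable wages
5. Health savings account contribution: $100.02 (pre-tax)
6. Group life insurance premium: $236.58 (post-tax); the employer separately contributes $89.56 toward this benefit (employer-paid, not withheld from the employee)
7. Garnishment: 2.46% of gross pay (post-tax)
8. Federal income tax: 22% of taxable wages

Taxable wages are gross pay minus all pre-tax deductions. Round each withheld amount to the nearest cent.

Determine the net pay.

Health savings account contribution: $100.02
Taxable wages = $6,235.49 − $100.02 = $6,135.47
Federal income tax: $6,135.47 × 0.22 = $1,349.80
City income tax: $6,135.47 × 0.0337 = $206.77
State income tax: $6,135.47 × 0.0738 = $452.80
Medicare tax: $6,235.49 × 0.023 = $143.42
Paid family leave insurance: $6,235.49 × 0.015 = $93.53
Garnishment: $6,235.49 × 0.0246 = $153.39
Group life insurance premium: $236.58
(Employer's $89.56 toward group life insurance premium is not withheld from the employee.)
Total deductions = $100.02 + $1,349.80 + $206.77 + $452.80 + $143.42 + $93.53 + $153.39 + $236.58 = $2,736.31
Net pay = $6,235.49 − $2,736.31 = $3,499.18

$3,499.18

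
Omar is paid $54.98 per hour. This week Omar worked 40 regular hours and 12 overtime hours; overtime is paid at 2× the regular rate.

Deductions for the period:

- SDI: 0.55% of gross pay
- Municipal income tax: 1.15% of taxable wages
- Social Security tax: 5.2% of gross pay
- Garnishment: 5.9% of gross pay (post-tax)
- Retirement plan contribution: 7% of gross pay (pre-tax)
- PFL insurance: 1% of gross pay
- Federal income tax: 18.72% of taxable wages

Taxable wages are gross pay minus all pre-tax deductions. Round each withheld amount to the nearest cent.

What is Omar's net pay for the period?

Regular pay: 40 × $54.98 = $2,199.20
Overtime pay: 12 × $54.98 × 2 = $1,319.52
Gross pay = $2,199.20 + $1,319.52 = $3,518.72
Retirement plan contribution: $3,518.72 × 0.07 = $246.31
Taxable wages = $3,518.72 − $246.31 = $3,272.41
Municipal income tax: $3,272.41 × 0.0115 = $37.63
Federal income tax: $3,272.41 × 0.1872 = $612.60
Social Security tax: $3,518.72 × 0.052 = $182.97
SDI: $3,518.72 × 0.0055 = $19.35
PFL insurance: $3,518.72 × 0.01 = $35.19
Garnishment: $3,518.72 × 0.059 = $207.60
Total deductions = $246.31 + $37.63 + $612.60 + $182.97 + $19.35 + $35.19 + $207.60 = $1,341.65
Net pay = $3,518.72 − $1,341.65 = $2,177.07

$2,177.07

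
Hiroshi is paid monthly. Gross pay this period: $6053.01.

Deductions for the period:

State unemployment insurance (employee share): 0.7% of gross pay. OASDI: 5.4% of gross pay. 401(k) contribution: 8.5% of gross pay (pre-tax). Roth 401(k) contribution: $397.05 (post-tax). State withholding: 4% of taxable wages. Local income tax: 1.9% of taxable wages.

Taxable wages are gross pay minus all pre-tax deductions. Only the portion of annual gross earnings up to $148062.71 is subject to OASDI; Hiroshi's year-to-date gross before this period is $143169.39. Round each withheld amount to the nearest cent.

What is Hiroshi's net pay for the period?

$4508.07

401(k) contribution: $6053.01 × 0.085 = $514.51
Taxable wages = $6053.01 − $514.51 = $5538.50
Local income tax: $5538.50 × 0.019 = $105.23
State withholding: $5538.50 × 0.04 = $221.54
OASDI: only $148062.71 − $143169.39 = $4893.32 of this check is subject → $4893.32 × 0.054 = $264.24
State unemployment insurance (employee share): $6053.01 × 0.007 = $42.37
Roth 401(k) contribution: $397.05
Total deductions = $514.51 + $105.23 + $221.54 + $264.24 + $42.37 + $397.05 = $1544.94
Net pay = $6053.01 − $1544.94 = $4508.07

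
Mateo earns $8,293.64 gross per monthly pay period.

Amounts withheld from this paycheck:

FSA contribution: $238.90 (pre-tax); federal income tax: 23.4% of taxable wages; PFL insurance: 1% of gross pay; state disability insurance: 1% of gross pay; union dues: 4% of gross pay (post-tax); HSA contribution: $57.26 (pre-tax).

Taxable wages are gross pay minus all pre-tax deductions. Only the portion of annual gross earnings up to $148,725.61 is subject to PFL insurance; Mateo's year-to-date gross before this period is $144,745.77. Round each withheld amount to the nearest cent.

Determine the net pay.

$5,671.58

HSA contribution: $57.26
FSA contribution: $238.90
Pre-tax total = $57.26 + $238.90 = $296.16
Taxable wages = $8,293.64 − $296.16 = $7,997.48
Federal income tax: $7,997.48 × 0.234 = $1,871.41
State disability insurance: $8,293.64 × 0.01 = $82.94
PFL insurance: only $148,725.61 − $144,745.77 = $3,979.84 of this check is subject → $3,979.84 × 0.01 = $39.80
Union dues: $8,293.64 × 0.04 = $331.75
Total deductions = $57.26 + $238.90 + $1,871.41 + $82.94 + $39.80 + $331.75 = $2,622.06
Net pay = $8,293.64 − $2,622.06 = $5,671.58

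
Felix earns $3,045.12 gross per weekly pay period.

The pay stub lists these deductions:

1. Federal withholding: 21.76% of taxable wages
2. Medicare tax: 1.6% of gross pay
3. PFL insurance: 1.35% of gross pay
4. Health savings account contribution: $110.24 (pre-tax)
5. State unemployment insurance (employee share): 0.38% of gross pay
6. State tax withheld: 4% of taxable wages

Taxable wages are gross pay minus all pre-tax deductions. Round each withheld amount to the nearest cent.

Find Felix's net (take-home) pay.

Health savings account contribution: $110.24
Taxable wages = $3,045.12 − $110.24 = $2,934.88
State tax withheld: $2,934.88 × 0.04 = $117.40
Federal withholding: $2,934.88 × 0.2176 = $638.63
State unemployment insurance (employee share): $3,045.12 × 0.0038 = $11.57
Medicare tax: $3,045.12 × 0.016 = $48.72
PFL insurance: $3,045.12 × 0.0135 = $41.11
Total deductions = $110.24 + $117.40 + $638.63 + $11.57 + $48.72 + $41.11 = $967.67
Net pay = $3,045.12 − $967.67 = $2,077.45

$2,077.45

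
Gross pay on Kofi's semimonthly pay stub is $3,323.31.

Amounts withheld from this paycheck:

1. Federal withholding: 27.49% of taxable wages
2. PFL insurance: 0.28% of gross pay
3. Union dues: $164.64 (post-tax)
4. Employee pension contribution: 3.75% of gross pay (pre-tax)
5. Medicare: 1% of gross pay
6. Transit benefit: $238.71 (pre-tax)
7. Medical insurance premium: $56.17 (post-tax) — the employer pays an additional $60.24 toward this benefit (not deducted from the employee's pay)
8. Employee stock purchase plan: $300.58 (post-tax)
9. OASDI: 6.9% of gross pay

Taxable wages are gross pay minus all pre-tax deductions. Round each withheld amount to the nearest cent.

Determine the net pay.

$1,353.04

Employee pension contribution: $3,323.31 × 0.0375 = $124.62
Transit benefit: $238.71
Pre-tax total = $124.62 + $238.71 = $363.33
Taxable wages = $3,323.31 − $363.33 = $2,959.98
Federal withholding: $2,959.98 × 0.2749 = $813.70
PFL insurance: $3,323.31 × 0.0028 = $9.31
OASDI: $3,323.31 × 0.069 = $229.31
Medicare: $3,323.31 × 0.01 = $33.23
Union dues: $164.64
Employee stock purchase plan: $300.58
Medical insurance premium: $56.17
(Employer's $60.24 toward medical insurance premium is not withheld from the employee.)
Total deductions = $124.62 + $238.71 + $813.70 + $9.31 + $229.31 + $33.23 + $164.64 + $300.58 + $56.17 = $1,970.27
Net pay = $3,323.31 − $1,970.27 = $1,353.04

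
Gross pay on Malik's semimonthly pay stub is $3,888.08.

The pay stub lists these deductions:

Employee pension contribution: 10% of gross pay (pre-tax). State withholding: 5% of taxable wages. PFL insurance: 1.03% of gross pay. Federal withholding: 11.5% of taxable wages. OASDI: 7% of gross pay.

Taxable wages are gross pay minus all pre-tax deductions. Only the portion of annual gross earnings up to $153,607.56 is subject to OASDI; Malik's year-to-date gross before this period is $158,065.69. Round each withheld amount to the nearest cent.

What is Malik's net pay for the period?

$2,881.84

Employee pension contribution: $3,888.08 × 0.1 = $388.81
Taxable wages = $3,888.08 − $388.81 = $3,499.27
Federal withholding: $3,499.27 × 0.115 = $402.42
State withholding: $3,499.27 × 0.05 = $174.96
PFL insurance: $3,888.08 × 0.0103 = $40.05
OASDI: annual cap $153,607.56 already reached (YTD $158,065.69), so $0.00
Total deductions = $388.81 + $402.42 + $174.96 + $40.05 + $0.00 = $1,006.24
Net pay = $3,888.08 − $1,006.24 = $2,881.84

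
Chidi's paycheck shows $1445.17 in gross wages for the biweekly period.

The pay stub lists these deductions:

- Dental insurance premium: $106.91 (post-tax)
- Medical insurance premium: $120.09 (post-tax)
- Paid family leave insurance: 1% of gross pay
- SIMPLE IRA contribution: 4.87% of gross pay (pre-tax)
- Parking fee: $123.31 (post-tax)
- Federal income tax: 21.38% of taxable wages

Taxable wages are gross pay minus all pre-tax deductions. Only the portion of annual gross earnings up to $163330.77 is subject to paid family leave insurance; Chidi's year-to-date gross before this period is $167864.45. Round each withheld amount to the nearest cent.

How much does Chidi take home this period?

$730.55

SIMPLE IRA contribution: $1445.17 × 0.0487 = $70.38
Taxable wages = $1445.17 − $70.38 = $1374.79
Federal income tax: $1374.79 × 0.2138 = $293.93
Paid family leave insurance: annual cap $163330.77 already reached (YTD $167864.45), so $0.00
Parking fee: $123.31
Medical insurance premium: $120.09
Dental insurance premium: $106.91
Total deductions = $70.38 + $293.93 + $0.00 + $123.31 + $120.09 + $106.91 = $714.62
Net pay = $1445.17 − $714.62 = $730.55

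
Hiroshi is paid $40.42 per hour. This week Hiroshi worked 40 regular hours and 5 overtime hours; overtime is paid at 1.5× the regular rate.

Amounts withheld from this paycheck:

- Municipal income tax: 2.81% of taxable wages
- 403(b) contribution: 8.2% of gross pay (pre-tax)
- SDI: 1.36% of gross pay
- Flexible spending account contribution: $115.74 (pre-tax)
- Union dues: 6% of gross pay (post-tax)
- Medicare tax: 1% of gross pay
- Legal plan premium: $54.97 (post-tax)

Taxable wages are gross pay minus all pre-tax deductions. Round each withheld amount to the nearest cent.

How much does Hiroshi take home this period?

Regular pay: 40 × $40.42 = $1,616.80
Overtime pay: 5 × $40.42 × 1.5 = $303.15
Gross pay = $1,616.80 + $303.15 = $1,919.95
Flexible spending account contribution: $115.74
403(b) contribution: $1,919.95 × 0.082 = $157.44
Pre-tax total = $115.74 + $157.44 = $273.18
Taxable wages = $1,919.95 − $273.18 = $1,646.77
Municipal income tax: $1,646.77 × 0.0281 = $46.27
SDI: $1,919.95 × 0.0136 = $26.11
Medicare tax: $1,919.95 × 0.01 = $19.20
Legal plan premium: $54.97
Union dues: $1,919.95 × 0.06 = $115.20
Total deductions = $115.74 + $157.44 + $46.27 + $26.11 + $19.20 + $54.97 + $115.20 = $534.93
Net pay = $1,919.95 − $534.93 = $1,385.02

$1,385.02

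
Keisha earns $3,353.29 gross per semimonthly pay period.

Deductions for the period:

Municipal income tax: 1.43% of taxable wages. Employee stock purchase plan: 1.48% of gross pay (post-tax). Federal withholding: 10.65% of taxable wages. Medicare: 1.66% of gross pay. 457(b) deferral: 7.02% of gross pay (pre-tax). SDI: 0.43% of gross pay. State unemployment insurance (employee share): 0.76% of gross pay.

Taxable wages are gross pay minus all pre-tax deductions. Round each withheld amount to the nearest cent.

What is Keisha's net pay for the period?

$2,596.04

457(b) deferral: $3,353.29 × 0.0702 = $235.40
Taxable wages = $3,353.29 − $235.40 = $3,117.89
Federal withholding: $3,117.89 × 0.1065 = $332.06
Municipal income tax: $3,117.89 × 0.0143 = $44.59
Medicare: $3,353.29 × 0.0166 = $55.66
SDI: $3,353.29 × 0.0043 = $14.42
State unemployment insurance (employee share): $3,353.29 × 0.0076 = $25.49
Employee stock purchase plan: $3,353.29 × 0.0148 = $49.63
Total deductions = $235.40 + $332.06 + $44.59 + $55.66 + $14.42 + $25.49 + $49.63 = $757.25
Net pay = $3,353.29 − $757.25 = $2,596.04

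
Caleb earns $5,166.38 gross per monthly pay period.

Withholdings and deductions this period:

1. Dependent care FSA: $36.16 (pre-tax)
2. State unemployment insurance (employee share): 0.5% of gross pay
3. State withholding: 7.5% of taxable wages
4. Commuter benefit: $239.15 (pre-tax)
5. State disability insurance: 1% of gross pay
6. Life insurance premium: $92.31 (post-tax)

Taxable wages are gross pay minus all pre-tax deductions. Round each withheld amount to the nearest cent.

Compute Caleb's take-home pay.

$4,354.44

Dependent care FSA: $36.16
Commuter benefit: $239.15
Pre-tax total = $36.16 + $239.15 = $275.31
Taxable wages = $5,166.38 − $275.31 = $4,891.07
State withholding: $4,891.07 × 0.075 = $366.83
State disability insurance: $5,166.38 × 0.01 = $51.66
State unemployment insurance (employee share): $5,166.38 × 0.005 = $25.83
Life insurance premium: $92.31
Total deductions = $36.16 + $239.15 + $366.83 + $51.66 + $25.83 + $92.31 = $811.94
Net pay = $5,166.38 − $811.94 = $4,354.44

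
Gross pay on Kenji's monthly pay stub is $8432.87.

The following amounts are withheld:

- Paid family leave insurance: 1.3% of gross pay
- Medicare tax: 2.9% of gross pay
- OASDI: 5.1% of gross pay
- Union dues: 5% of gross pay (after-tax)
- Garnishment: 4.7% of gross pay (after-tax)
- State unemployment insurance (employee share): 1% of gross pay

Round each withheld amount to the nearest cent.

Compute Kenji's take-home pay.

State unemployment insurance (employee share): $8432.87 × 0.01 = $84.33
Medicare tax: $8432.87 × 0.029 = $244.55
Paid family leave insurance: $8432.87 × 0.013 = $109.63
OASDI: $8432.87 × 0.051 = $430.08
Garnishment: $8432.87 × 0.047 = $396.34
Union dues: $8432.87 × 0.05 = $421.64
Total deductions = $84.33 + $244.55 + $109.63 + $430.08 + $396.34 + $421.64 = $1686.57
Net pay = $8432.87 − $1686.57 = $6746.30

$6746.30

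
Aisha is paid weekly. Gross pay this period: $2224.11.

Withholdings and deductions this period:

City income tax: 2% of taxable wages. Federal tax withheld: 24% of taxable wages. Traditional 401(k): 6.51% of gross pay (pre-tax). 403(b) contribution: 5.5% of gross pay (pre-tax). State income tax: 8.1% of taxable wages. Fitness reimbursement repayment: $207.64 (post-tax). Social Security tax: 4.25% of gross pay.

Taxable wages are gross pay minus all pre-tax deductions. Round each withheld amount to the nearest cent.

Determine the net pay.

$987.49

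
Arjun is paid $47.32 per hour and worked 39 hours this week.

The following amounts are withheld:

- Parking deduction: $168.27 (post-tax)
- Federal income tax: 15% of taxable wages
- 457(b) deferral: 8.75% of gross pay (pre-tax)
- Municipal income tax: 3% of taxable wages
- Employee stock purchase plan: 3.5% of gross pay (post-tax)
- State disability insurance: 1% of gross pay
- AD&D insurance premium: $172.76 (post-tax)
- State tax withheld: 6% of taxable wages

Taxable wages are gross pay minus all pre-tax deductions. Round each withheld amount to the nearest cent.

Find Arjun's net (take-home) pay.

$855.77

Gross pay: 39 × $47.32 = $1,845.48
457(b) deferral: $1,845.48 × 0.0875 = $161.48
Taxable wages = $1,845.48 − $161.48 = $1,684.00
Municipal income tax: $1,684.00 × 0.03 = $50.52
State tax withheld: $1,684.00 × 0.06 = $101.04
Federal income tax: $1,684.00 × 0.15 = $252.60
State disability insurance: $1,845.48 × 0.01 = $18.45
AD&D insurance premium: $172.76
Parking deduction: $168.27
Employee stock purchase plan: $1,845.48 × 0.035 = $64.59
Total deductions = $161.48 + $50.52 + $101.04 + $252.60 + $18.45 + $172.76 + $168.27 + $64.59 = $989.71
Net pay = $1,845.48 − $989.71 = $855.77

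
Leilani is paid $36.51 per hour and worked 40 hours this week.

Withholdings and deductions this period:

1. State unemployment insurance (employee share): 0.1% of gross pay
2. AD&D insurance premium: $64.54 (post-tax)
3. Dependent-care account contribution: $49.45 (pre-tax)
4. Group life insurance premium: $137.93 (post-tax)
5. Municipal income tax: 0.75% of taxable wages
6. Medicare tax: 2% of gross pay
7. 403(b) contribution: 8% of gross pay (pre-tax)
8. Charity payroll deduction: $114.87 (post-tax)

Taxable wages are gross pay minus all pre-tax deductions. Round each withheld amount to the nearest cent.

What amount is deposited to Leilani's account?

Gross pay: 40 × $36.51 = $1460.40
403(b) contribution: $1460.40 × 0.08 = $116.83
Dependent-care account contribution: $49.45
Pre-tax total = $116.83 + $49.45 = $166.28
Taxable wages = $1460.40 − $166.28 = $1294.12
Municipal income tax: $1294.12 × 0.0075 = $9.71
Medicare tax: $1460.40 × 0.02 = $29.21
State unemployment insurance (employee share): $1460.40 × 0.001 = $1.46
Charity payroll deduction: $114.87
Group life insurance premium: $137.93
AD&D insurance premium: $64.54
Total deductions = $116.83 + $49.45 + $9.71 + $29.21 + $1.46 + $114.87 + $137.93 + $64.54 = $524.00
Net pay = $1460.40 − $524.00 = $936.40

$936.40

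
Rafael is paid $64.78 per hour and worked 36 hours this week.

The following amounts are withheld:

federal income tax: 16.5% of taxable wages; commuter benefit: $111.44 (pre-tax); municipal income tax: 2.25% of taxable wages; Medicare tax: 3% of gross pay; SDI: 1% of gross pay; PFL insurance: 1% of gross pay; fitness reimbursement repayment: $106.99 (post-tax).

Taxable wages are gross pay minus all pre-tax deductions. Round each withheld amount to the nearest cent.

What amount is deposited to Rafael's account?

$1,580.68

Gross pay: 36 × $64.78 = $2,332.08
Commuter benefit: $111.44
Taxable wages = $2,332.08 − $111.44 = $2,220.64
Federal income tax: $2,220.64 × 0.165 = $366.41
Municipal income tax: $2,220.64 × 0.0225 = $49.96
Medicare tax: $2,332.08 × 0.03 = $69.96
SDI: $2,332.08 × 0.01 = $23.32
PFL insurance: $2,332.08 × 0.01 = $23.32
Fitness reimbursement repayment: $106.99
Total deductions = $111.44 + $366.41 + $49.96 + $69.96 + $23.32 + $23.32 + $106.99 = $751.40
Net pay = $2,332.08 − $751.40 = $1,580.68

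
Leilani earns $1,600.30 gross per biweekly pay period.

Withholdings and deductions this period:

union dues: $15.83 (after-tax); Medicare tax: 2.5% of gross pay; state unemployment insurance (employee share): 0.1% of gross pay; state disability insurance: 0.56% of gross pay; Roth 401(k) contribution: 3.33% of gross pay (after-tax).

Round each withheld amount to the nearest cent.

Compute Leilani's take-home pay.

$1,480.61

State disability insurance: $1,600.30 × 0.0056 = $8.96
Medicare tax: $1,600.30 × 0.025 = $40.01
State unemployment insurance (employee share): $1,600.30 × 0.001 = $1.60
Union dues: $15.83
Roth 401(k) contribution: $1,600.30 × 0.0333 = $53.29
Total deductions = $8.96 + $40.01 + $1.60 + $15.83 + $53.29 = $119.69
Net pay = $1,600.30 − $119.69 = $1,480.61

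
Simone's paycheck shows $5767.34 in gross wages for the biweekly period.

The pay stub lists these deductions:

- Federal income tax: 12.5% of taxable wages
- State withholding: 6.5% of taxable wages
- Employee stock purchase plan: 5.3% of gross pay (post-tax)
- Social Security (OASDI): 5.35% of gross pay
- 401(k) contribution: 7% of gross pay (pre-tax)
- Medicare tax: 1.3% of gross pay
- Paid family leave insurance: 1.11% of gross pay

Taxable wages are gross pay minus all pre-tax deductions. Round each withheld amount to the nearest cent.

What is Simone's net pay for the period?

401(k) contribution: $5767.34 × 0.07 = $403.71
Taxable wages = $5767.34 − $403.71 = $5363.63
Federal income tax: $5363.63 × 0.125 = $670.45
State withholding: $5363.63 × 0.065 = $348.64
Paid family leave insurance: $5767.34 × 0.0111 = $64.02
Medicare tax: $5767.34 × 0.013 = $74.98
Social Security (OASDI): $5767.34 × 0.0535 = $308.55
Employee stock purchase plan: $5767.34 × 0.053 = $305.67
Total deductions = $403.71 + $670.45 + $348.64 + $64.02 + $74.98 + $308.55 + $305.67 = $2176.02
Net pay = $5767.34 − $2176.02 = $3591.32

$3591.32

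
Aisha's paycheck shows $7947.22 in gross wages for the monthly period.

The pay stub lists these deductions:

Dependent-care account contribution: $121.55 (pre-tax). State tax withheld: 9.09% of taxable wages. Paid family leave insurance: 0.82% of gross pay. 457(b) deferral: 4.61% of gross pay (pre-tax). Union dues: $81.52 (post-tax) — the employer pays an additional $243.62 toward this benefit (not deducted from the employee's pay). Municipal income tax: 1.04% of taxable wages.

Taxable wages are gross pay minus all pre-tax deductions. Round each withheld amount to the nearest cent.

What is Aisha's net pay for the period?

457(b) deferral: $7947.22 × 0.0461 = $366.37
Dependent-care account contribution: $121.55
Pre-tax total = $366.37 + $121.55 = $487.92
Taxable wages = $7947.22 − $487.92 = $7459.30
State tax withheld: $7459.30 × 0.0909 = $678.05
Municipal income tax: $7459.30 × 0.0104 = $77.58
Paid family leave insurance: $7947.22 × 0.0082 = $65.17
Union dues: $81.52
(Employer's $243.62 toward union dues is not withheld from the employee.)
Total deductions = $366.37 + $121.55 + $678.05 + $77.58 + $65.17 + $81.52 = $1390.24
Net pay = $7947.22 − $1390.24 = $6556.98

$6556.98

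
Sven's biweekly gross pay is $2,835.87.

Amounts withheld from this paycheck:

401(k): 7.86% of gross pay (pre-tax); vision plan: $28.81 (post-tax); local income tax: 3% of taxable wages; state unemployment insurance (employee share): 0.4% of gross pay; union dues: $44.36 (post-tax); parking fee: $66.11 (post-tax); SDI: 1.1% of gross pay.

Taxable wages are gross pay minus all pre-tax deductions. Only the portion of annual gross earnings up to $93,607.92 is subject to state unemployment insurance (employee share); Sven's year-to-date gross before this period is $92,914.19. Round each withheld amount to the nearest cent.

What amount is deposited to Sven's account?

$2,361.34

401(k): $2,835.87 × 0.0786 = $222.90
Taxable wages = $2,835.87 − $222.90 = $2,612.97
Local income tax: $2,612.97 × 0.03 = $78.39
State unemployment insurance (employee share): only $93,607.92 − $92,914.19 = $693.73 of this check is subject → $693.73 × 0.004 = $2.77
SDI: $2,835.87 × 0.011 = $31.19
Vision plan: $28.81
Union dues: $44.36
Parking fee: $66.11
Total deductions = $222.90 + $78.39 + $2.77 + $31.19 + $28.81 + $44.36 + $66.11 = $474.53
Net pay = $2,835.87 − $474.53 = $2,361.34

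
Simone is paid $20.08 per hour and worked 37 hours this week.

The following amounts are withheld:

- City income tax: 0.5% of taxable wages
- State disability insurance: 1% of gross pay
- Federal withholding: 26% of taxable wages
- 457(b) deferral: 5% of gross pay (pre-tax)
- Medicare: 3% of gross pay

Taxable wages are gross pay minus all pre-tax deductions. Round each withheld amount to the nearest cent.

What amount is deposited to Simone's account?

$489.05

Gross pay: 37 × $20.08 = $742.96
457(b) deferral: $742.96 × 0.05 = $37.15
Taxable wages = $742.96 − $37.15 = $705.81
City income tax: $705.81 × 0.005 = $3.53
Federal withholding: $705.81 × 0.26 = $183.51
Medicare: $742.96 × 0.03 = $22.29
State disability insurance: $742.96 × 0.01 = $7.43
Total deductions = $37.15 + $3.53 + $183.51 + $22.29 + $7.43 = $253.91
Net pay = $742.96 − $253.91 = $489.05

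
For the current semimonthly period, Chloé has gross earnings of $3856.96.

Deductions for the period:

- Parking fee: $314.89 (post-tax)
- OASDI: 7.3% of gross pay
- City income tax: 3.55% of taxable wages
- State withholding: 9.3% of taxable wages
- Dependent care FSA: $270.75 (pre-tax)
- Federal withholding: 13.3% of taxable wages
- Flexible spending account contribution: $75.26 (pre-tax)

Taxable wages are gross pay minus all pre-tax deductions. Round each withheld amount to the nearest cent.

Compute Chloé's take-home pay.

$1996.38

Flexible spending account contribution: $75.26
Dependent care FSA: $270.75
Pre-tax total = $75.26 + $270.75 = $346.01
Taxable wages = $3856.96 − $346.01 = $3510.95
City income tax: $3510.95 × 0.0355 = $124.64
State withholding: $3510.95 × 0.093 = $326.52
Federal withholding: $3510.95 × 0.133 = $466.96
OASDI: $3856.96 × 0.073 = $281.56
Parking fee: $314.89
Total deductions = $75.26 + $270.75 + $124.64 + $326.52 + $466.96 + $281.56 + $314.89 = $1860.58
Net pay = $3856.96 − $1860.58 = $1996.38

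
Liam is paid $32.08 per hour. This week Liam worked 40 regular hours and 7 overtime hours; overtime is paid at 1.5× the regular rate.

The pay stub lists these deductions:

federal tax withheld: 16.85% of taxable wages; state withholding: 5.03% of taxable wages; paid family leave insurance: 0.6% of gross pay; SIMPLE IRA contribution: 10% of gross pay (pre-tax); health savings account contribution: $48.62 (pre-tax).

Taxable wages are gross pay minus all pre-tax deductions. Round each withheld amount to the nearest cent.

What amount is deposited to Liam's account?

$1,091.32

Regular pay: 40 × $32.08 = $1,283.20
Overtime pay: 7 × $32.08 × 1.5 = $336.84
Gross pay = $1,283.20 + $336.84 = $1,620.04
SIMPLE IRA contribution: $1,620.04 × 0.1 = $162.00
Health savings account contribution: $48.62
Pre-tax total = $162.00 + $48.62 = $210.62
Taxable wages = $1,620.04 − $210.62 = $1,409.42
Federal tax withheld: $1,409.42 × 0.1685 = $237.49
State withholding: $1,409.42 × 0.0503 = $70.89
Paid family leave insurance: $1,620.04 × 0.006 = $9.72
Total deductions = $162.00 + $48.62 + $237.49 + $70.89 + $9.72 = $528.72
Net pay = $1,620.04 − $528.72 = $1,091.32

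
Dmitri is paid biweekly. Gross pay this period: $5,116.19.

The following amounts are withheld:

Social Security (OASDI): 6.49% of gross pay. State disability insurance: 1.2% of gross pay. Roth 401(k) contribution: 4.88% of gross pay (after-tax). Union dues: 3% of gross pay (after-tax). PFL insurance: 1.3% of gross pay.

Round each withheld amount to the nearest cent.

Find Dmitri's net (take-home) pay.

PFL insurance: $5,116.19 × 0.013 = $66.51
Social Security (OASDI): $5,116.19 × 0.0649 = $332.04
State disability insurance: $5,116.19 × 0.012 = $61.39
Union dues: $5,116.19 × 0.03 = $153.49
Roth 401(k) contribution: $5,116.19 × 0.0488 = $249.67
Total deductions = $66.51 + $332.04 + $61.39 + $153.49 + $249.67 = $863.10
Net pay = $5,116.19 − $863.10 = $4,253.09

$4,253.09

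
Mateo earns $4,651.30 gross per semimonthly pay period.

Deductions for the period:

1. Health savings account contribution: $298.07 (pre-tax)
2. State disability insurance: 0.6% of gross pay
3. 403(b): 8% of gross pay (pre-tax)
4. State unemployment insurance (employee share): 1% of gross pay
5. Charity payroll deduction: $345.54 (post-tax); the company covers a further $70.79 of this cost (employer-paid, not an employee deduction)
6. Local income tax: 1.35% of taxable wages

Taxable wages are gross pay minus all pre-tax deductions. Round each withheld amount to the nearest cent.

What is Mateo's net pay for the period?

$3,507.42

Health savings account contribution: $298.07
403(b): $4,651.30 × 0.08 = $372.10
Pre-tax total = $298.07 + $372.10 = $670.17
Taxable wages = $4,651.30 − $670.17 = $3,981.13
Local income tax: $3,981.13 × 0.0135 = $53.75
State disability insurance: $4,651.30 × 0.006 = $27.91
State unemployment insurance (employee share): $4,651.30 × 0.01 = $46.51
Charity payroll deduction: $345.54
(Employer's $70.79 toward charity payroll deduction is not withheld from the employee.)
Total deductions = $298.07 + $372.10 + $53.75 + $27.91 + $46.51 + $345.54 = $1,143.88
Net pay = $4,651.30 − $1,143.88 = $3,507.42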